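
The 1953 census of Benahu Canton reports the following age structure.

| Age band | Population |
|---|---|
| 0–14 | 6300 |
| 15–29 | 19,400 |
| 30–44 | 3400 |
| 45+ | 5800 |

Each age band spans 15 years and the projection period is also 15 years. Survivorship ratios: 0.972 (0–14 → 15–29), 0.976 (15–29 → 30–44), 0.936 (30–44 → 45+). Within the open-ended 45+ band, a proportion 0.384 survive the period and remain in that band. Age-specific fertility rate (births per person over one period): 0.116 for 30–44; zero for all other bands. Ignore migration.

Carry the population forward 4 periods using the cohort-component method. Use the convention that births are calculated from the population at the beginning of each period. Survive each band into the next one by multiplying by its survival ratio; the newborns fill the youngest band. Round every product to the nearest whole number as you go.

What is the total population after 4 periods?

Numbering the bands 1..4 from youngest to oldest:
— Period 1 —
Births: 3400 * 0.116 = 394
Band 2: 6300 * 0.972 = 6124
Band 3: 19400 * 0.976 = 18934
Band 4: 3400 * 0.936 + 5800 * 0.384 = 3182 + 2227 = 5409
End of period: [394, 6124, 18934, 5409]
— Period 2 —
Births: 18934 * 0.116 = 2196
Band 2: 394 * 0.972 = 383
Band 3: 6124 * 0.976 = 5977
Band 4: 18934 * 0.936 + 5409 * 0.384 = 17722 + 2077 = 19799
End of period: [2196, 383, 5977, 19799]
— Period 3 —
Births: 5977 * 0.116 = 693
Band 2: 2196 * 0.972 = 2135
Band 3: 383 * 0.976 = 374
Band 4: 5977 * 0.936 + 19799 * 0.384 = 5594 + 7603 = 13197
End of period: [693, 2135, 374, 13197]
— Period 4 —
Births: 374 * 0.116 = 43
Band 2: 693 * 0.972 = 674
Band 3: 2135 * 0.976 = 2084
Band 4: 374 * 0.936 + 13197 * 0.384 = 350 + 5068 = 5418
End of period: [43, 674, 2084, 5418]
Total after period 4: 43 + 674 + 2084 + 5418 = 8219

8219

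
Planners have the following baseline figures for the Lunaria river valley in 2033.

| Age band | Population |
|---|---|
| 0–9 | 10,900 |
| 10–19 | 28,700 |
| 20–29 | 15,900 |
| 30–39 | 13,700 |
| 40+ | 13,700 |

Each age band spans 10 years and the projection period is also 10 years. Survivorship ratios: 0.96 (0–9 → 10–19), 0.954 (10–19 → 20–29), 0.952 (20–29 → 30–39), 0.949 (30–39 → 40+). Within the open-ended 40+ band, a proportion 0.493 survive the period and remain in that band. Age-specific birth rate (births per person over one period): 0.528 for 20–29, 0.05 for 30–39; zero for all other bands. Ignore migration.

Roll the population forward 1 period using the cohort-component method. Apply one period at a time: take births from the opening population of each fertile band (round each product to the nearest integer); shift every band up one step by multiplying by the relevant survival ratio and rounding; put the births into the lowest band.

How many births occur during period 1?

9080

Period 1.
Births: 15900 × 0.528 = 8395 ; 13700 × 0.05 = 685 — total 9080
10–19: 10900 × 0.96 = 10464
20–29: 28700 × 0.954 = 27380
30–39: 15900 × 0.952 = 15137
40+: 13700 × 0.949 + 13700 × 0.493 = 13001 + 6754 = 19755
End of period: [9080, 10464, 27380, 15137, 19755]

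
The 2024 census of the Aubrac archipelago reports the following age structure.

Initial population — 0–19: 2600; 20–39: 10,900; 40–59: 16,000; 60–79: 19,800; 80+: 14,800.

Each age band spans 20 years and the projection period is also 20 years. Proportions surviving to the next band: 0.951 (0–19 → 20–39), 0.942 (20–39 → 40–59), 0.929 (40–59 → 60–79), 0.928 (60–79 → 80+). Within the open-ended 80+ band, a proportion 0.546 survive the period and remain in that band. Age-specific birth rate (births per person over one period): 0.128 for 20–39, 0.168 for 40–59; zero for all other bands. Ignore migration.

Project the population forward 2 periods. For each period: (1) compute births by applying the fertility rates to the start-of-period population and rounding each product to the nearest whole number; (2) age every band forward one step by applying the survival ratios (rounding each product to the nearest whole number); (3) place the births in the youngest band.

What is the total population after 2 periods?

46032

After projecting period 1:
Births: 10900 * 0.128 = 1395  |  16000 * 0.168 = 2688 → total 4083
20–39: 2600 * 0.951 = 2473
40–59: 10900 * 0.942 = 10268
60–79: 16000 * 0.929 = 14864
80+: 19800 * 0.928 + 14800 * 0.546 = 18374 + 8081 = 26455
End of period: [4083, 2473, 10268, 14864, 26455]
After projecting period 2:
Births: 2473 * 0.128 = 317  |  10268 * 0.168 = 1725 → total 2042
20–39: 4083 * 0.951 = 3883
40–59: 2473 * 0.942 = 2330
60–79: 10268 * 0.929 = 9539
80+: 14864 * 0.928 + 26455 * 0.546 = 13794 + 14444 = 28238
End of period: [2042, 3883, 2330, 9539, 28238]
Total after period 2: 2042 + 3883 + 2330 + 9539 + 28238 = 46032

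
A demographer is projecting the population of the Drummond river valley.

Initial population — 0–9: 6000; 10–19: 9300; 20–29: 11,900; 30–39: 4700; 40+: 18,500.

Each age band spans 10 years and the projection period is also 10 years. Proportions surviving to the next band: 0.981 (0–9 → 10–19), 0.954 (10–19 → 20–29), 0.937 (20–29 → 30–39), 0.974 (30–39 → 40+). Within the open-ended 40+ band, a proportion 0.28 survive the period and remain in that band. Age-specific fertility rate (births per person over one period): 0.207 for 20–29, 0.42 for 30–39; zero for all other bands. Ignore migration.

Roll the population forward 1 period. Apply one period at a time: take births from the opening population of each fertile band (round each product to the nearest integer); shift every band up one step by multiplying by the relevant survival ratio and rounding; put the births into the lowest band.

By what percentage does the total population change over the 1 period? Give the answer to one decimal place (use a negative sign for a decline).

-20.4

After projecting period 1:
Births: 11900 * 0.207 = 2463 ; 4700 * 0.42 = 1974 ⇒ total 4437
10–19: 6000 * 0.981 = 5886
20–29: 9300 * 0.954 = 8872
30–39: 11900 * 0.937 = 11150
40+: 4700 * 0.974 + 18500 * 0.28 = 4578 + 5180 = 9758
→ [4437, 5886, 8872, 11150, 9758]
Total: 50400 → 40103; change = -10297; percentage change = -20.4%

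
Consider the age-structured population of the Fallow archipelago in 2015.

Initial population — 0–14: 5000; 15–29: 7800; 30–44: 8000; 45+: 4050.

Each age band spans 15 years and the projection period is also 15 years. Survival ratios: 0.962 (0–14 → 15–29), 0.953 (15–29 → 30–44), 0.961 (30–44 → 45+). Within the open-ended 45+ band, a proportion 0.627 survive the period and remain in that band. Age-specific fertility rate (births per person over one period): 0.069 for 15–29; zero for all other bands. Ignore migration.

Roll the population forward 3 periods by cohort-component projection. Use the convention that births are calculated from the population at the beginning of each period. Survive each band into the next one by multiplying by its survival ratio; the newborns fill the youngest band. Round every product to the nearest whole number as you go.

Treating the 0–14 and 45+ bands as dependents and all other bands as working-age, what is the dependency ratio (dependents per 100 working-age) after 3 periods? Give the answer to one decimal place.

1591.6

— Period 1 —
Births: 7800 × 0.069 = 538
15–29: 5000 × 0.962 = 4810
30–44: 7800 × 0.953 = 7433
45+: 8000 × 0.961 + 4050 × 0.627 = 7688 + 2539 = 10227
Population now: 0–14=538, 15–29=4810, 30–44=7433, 45+=10227
— Period 2 —
Births: 4810 × 0.069 = 332
15–29: 538 × 0.962 = 518
30–44: 4810 × 0.953 = 4584
45+: 7433 × 0.961 + 10227 × 0.627 = 7143 + 6412 = 13555
Population now: 0–14=332, 15–29=518, 30–44=4584, 45+=13555
— Period 3 —
Births: 518 × 0.069 = 36
15–29: 332 × 0.962 = 319
30–44: 518 × 0.953 = 494
45+: 4584 × 0.961 + 13555 × 0.627 = 4405 + 8499 = 12904
Population now: 0–14=36, 15–29=319, 30–44=494, 45+=12904
Dependents (band 0–14 + band 45+) = 36 + 12904 = 12940; working-age = 813; ratio = 12940/813 × 100 = 1591.6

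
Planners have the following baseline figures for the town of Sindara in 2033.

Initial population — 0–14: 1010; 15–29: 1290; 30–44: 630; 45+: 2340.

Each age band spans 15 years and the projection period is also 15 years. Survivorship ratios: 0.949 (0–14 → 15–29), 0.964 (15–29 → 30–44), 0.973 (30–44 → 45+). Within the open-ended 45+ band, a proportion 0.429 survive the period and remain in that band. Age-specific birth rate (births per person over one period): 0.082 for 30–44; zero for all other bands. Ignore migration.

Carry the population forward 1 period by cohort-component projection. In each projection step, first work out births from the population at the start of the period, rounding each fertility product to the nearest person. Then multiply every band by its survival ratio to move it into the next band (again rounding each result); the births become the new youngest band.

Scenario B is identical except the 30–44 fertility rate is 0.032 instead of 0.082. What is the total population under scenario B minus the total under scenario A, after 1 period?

-32

Numbering the groups 1..4 from youngest to oldest:
— Period 1 —
Births: 630 × 0.082 = 52
Group 2: 1010 × 0.949 = 958
Group 3: 1290 × 0.964 = 1244
Group 4: 630 × 0.973 + 2340 × 0.429 = 613 + 1004 = 1617
Giving 52 / 958 / 1244 / 1617.
Scenario A total after 1 period: 3871
Scenario B projection —
— Period 1 —
Births: 630 × 0.032 = 20
Group 2: 1010 × 0.949 = 958
Group 3: 1290 × 0.964 = 1244
Group 4: 630 × 0.973 + 2340 × 0.429 = 613 + 1004 = 1617
Giving 20 / 958 / 1244 / 1617.
Scenario B total after 1 period: 3839
Difference B − A = 3839 − 3871 = -32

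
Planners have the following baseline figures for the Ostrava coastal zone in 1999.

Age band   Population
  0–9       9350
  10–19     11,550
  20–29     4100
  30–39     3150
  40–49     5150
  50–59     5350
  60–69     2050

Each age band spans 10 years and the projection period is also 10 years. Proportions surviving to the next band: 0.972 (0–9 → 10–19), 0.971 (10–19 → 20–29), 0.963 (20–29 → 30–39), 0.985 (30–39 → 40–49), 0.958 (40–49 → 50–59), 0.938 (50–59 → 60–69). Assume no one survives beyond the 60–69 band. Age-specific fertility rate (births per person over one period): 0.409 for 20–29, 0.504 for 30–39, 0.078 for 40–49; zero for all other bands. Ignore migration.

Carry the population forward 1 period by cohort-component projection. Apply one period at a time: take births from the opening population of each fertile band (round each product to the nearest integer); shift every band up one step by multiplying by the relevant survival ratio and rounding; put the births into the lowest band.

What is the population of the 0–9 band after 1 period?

3667

Period 1:
Births: 4100 × 0.409 = 1677, 3150 × 0.504 = 1588, 5150 × 0.078 = 402 → 3667
10–19: 9350 × 0.972 = 9088
20–29: 11550 × 0.971 = 11215
30–39: 4100 × 0.963 = 3948
40–49: 3150 × 0.985 = 3103
50–59: 5150 × 0.958 = 4934
60–69: 5350 × 0.938 = 5018
End of period: [3667, 9088, 11215, 3948, 3103, 4934, 5018]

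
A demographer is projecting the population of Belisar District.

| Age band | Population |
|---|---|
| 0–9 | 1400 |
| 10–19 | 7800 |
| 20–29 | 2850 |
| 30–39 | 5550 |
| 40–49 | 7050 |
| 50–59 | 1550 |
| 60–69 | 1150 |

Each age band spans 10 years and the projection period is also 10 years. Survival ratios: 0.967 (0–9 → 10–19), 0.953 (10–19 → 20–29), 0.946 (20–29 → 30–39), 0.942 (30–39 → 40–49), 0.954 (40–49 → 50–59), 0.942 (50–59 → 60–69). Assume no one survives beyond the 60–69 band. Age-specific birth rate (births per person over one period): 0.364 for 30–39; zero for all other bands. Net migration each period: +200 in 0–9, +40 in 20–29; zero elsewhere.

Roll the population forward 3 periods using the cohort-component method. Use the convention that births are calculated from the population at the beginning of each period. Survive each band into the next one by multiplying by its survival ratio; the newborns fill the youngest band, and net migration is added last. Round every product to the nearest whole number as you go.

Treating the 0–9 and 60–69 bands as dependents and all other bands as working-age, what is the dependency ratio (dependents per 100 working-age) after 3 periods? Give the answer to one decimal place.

55.1

Let band 1 be 0–9 through band 7 = 60–69.
Period 1:
Births: 5550 * 0.364 = 2020
Band 2: 1400 * 0.967 = 1354
Band 3: 7800 * 0.953 = 7433
Band 4: 2850 * 0.946 = 2696
Band 5: 5550 * 0.942 = 5228
Band 6: 7050 * 0.954 = 6726
Band 7: 1550 * 0.942 = 1460
Net migration: Band 1 + 200 → 2220; Band 3 + 40 → 7473
→ [2220, 1354, 7473, 2696, 5228, 6726, 1460]
Period 2:
Births: 2696 * 0.364 = 981
Band 2: 2220 * 0.967 = 2147
Band 3: 1354 * 0.953 = 1290
Band 4: 7473 * 0.946 = 7069
Band 5: 2696 * 0.942 = 2540
Band 6: 5228 * 0.954 = 4988
Band 7: 6726 * 0.942 = 6336
Net migration: Band 1 + 200 → 1181; Band 3 + 40 → 1330
→ [1181, 2147, 1330, 7069, 2540, 4988, 6336]
Period 3:
Births: 7069 * 0.364 = 2573
Band 2: 1181 * 0.967 = 1142
Band 3: 2147 * 0.953 = 2046
Band 4: 1330 * 0.946 = 1258
Band 5: 7069 * 0.942 = 6659
Band 6: 2540 * 0.954 = 2423
Band 7: 4988 * 0.942 = 4699
Net migration: Band 1 + 200 → 2773; Band 3 + 40 → 2086
→ [2773, 1142, 2086, 1258, 6659, 2423, 4699]
Dependents (band 0–9 + band 60–69) = 2773 + 4699 = 7472; working-age = 13568; ratio = 7472/13568 × 100 = 55.1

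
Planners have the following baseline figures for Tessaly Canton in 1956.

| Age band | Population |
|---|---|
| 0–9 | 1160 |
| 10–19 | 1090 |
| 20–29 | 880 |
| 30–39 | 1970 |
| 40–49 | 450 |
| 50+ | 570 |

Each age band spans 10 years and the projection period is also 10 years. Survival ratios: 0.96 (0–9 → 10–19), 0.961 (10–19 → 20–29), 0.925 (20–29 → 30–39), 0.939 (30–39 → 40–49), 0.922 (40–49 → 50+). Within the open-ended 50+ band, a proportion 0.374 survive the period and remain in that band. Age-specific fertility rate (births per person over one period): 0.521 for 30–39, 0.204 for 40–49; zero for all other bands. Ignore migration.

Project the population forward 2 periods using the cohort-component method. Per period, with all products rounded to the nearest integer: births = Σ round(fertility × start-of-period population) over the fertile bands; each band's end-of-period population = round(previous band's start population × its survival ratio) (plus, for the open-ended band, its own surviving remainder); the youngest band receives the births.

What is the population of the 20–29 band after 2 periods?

— Period 1 —
Births: 1970 × 0.521 = 1026  |  450 × 0.204 = 92 — total 1118
10–19: 1160 × 0.96 = 1114
20–29: 1090 × 0.961 = 1047
30–39: 880 × 0.925 = 814
40–49: 1970 × 0.939 = 1850
50+: 450 × 0.922 + 570 × 0.374 = 415 + 213 = 628
Population now: 0–9=1118, 10–19=1114, 20–29=1047, 30–39=814, 40–49=1850, 50+=628
— Period 2 —
Births: 814 × 0.521 = 424  |  1850 × 0.204 = 377 — total 801
10–19: 1118 × 0.96 = 1073
20–29: 1114 × 0.961 = 1071
30–39: 1047 × 0.925 = 968
40–49: 814 × 0.939 = 764
50+: 1850 × 0.922 + 628 × 0.374 = 1706 + 235 = 1941
Population now: 0–9=801, 10–19=1073, 20–29=1071, 30–39=968, 40–49=764, 50+=1941

1071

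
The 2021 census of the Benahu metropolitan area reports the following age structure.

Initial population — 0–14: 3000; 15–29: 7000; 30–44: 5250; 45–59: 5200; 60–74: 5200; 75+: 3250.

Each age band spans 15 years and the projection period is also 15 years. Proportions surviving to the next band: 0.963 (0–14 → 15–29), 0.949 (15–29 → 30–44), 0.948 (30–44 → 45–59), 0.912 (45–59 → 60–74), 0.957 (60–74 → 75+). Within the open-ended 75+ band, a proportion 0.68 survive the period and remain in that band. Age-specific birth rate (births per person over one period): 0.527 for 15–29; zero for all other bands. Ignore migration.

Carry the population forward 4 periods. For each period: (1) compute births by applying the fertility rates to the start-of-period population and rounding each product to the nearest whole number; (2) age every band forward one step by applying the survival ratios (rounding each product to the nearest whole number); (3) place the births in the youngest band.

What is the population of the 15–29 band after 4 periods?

1803

Call the groups 1 to 6, youngest first.
Period 1.
Births: 7000 × 0.527 = 3689
Group 2: 3000 × 0.963 = 2889
Group 3: 7000 × 0.949 = 6643
Group 4: 5250 × 0.948 = 4977
Group 5: 5200 × 0.912 = 4742
Group 6: 5200 × 0.957 + 3250 × 0.68 = 4976 + 2210 = 7186
Giving 3689 / 2889 / 6643 / 4977 / 4742 / 7186.
Period 2.
Births: 2889 × 0.527 = 1523
Group 2: 3689 × 0.963 = 3553
Group 3: 2889 × 0.949 = 2742
Group 4: 6643 × 0.948 = 6298
Group 5: 4977 × 0.912 = 4539
Group 6: 4742 × 0.957 + 7186 × 0.68 = 4538 + 4886 = 9424
Giving 1523 / 3553 / 2742 / 6298 / 4539 / 9424.
Period 3.
Births: 3553 × 0.527 = 1872
Group 2: 1523 × 0.963 = 1467
Group 3: 3553 × 0.949 = 3372
Group 4: 2742 × 0.948 = 2599
Group 5: 6298 × 0.912 = 5744
Group 6: 4539 × 0.957 + 9424 × 0.68 = 4344 + 6408 = 10752
Giving 1872 / 1467 / 3372 / 2599 / 5744 / 10752.
Period 4.
Births: 1467 × 0.527 = 773
Group 2: 1872 × 0.963 = 1803
Group 3: 1467 × 0.949 = 1392
Group 4: 3372 × 0.948 = 3197
Group 5: 2599 × 0.912 = 2370
Group 6: 5744 × 0.957 + 10752 × 0.68 = 5497 + 7311 = 12808
Giving 773 / 1803 / 1392 / 3197 / 2370 / 12808.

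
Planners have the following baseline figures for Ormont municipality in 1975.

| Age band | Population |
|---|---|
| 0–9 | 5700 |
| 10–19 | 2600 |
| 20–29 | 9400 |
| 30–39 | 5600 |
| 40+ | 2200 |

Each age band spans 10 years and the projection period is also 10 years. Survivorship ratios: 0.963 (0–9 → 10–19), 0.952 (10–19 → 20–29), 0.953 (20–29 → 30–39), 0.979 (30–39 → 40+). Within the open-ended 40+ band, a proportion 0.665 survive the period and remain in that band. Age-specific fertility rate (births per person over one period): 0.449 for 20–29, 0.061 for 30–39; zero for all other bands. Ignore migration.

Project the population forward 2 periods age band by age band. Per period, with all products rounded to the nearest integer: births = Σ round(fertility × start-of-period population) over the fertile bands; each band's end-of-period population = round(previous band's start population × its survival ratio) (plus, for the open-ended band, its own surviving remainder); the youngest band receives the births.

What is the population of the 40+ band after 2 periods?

After projecting period 1:
Births: 9400 × 0.449 = 4221  |  5600 × 0.061 = 342 → 4563
10–19: 5700 × 0.963 = 5489
20–29: 2600 × 0.952 = 2475
30–39: 9400 × 0.953 = 8958
40+: 5600 × 0.979 + 2200 × 0.665 = 5482 + 1463 = 6945
→ [4563, 5489, 2475, 8958, 6945]
After projecting period 2:
Births: 2475 × 0.449 = 1111  |  8958 × 0.061 = 546 → 1657
10–19: 4563 × 0.963 = 4394
20–29: 5489 × 0.952 = 5226
30–39: 2475 × 0.953 = 2359
40+: 8958 × 0.979 + 6945 × 0.665 = 8770 + 4618 = 13388
→ [1657, 4394, 5226, 2359, 13388]

13388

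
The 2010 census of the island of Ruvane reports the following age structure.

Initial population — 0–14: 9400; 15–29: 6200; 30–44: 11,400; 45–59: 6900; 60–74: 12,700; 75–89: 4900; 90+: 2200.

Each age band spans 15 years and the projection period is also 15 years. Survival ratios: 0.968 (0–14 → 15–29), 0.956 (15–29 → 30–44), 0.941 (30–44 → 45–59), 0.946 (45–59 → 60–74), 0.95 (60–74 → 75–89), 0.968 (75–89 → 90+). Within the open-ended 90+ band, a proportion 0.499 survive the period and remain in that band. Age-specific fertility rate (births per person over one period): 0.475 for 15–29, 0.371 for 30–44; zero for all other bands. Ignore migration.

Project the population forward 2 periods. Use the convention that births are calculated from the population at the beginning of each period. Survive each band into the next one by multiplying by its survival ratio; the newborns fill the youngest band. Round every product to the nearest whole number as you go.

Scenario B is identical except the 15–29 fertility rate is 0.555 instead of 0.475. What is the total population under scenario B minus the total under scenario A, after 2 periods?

1209

After projecting period 1:
Births: 6200 × 0.475 = 2945  |  11400 × 0.371 = 4229 → total 7174
15–29: 9400 × 0.968 = 9099
30–44: 6200 × 0.956 = 5927
45–59: 11400 × 0.941 = 10727
60–74: 6900 × 0.946 = 6527
75–89: 12700 × 0.95 = 12065
90+: 4900 × 0.968 + 2200 × 0.499 = 4743 + 1098 = 5841
Giving 7174 / 9099 / 5927 / 10727 / 6527 / 12065 / 5841.
After projecting period 2:
Births: 9099 × 0.475 = 4322  |  5927 × 0.371 = 2199 → total 6521
15–29: 7174 × 0.968 = 6944
30–44: 9099 × 0.956 = 8699
45–59: 5927 × 0.941 = 5577
60–74: 10727 × 0.946 = 10148
75–89: 6527 × 0.95 = 6201
90+: 12065 × 0.968 + 5841 × 0.499 = 11679 + 2915 = 14594
Giving 6521 / 6944 / 8699 / 5577 / 10148 / 6201 / 14594.
Scenario A total after 2 periods: 58684
Scenario B projection —
After projecting period 1:
Births: 6200 × 0.555 = 3441  |  11400 × 0.371 = 4229 → total 7670
15–29: 9400 × 0.968 = 9099
30–44: 6200 × 0.956 = 5927
45–59: 11400 × 0.941 = 10727
60–74: 6900 × 0.946 = 6527
75–89: 12700 × 0.95 = 12065
90+: 4900 × 0.968 + 2200 × 0.499 = 4743 + 1098 = 5841
Giving 7670 / 9099 / 5927 / 10727 / 6527 / 12065 / 5841.
After projecting period 2:
Births: 9099 × 0.555 = 5050  |  5927 × 0.371 = 2199 → total 7249
15–29: 7670 × 0.968 = 7425
30–44: 9099 × 0.956 = 8699
45–59: 5927 × 0.941 = 5577
60–74: 10727 × 0.946 = 10148
75–89: 6527 × 0.95 = 6201
90+: 12065 × 0.968 + 5841 × 0.499 = 11679 + 2915 = 14594
Giving 7249 / 7425 / 8699 / 5577 / 10148 / 6201 / 14594.
Scenario B total after 2 periods: 59893
Difference B − A = 59893 − 58684 = 1209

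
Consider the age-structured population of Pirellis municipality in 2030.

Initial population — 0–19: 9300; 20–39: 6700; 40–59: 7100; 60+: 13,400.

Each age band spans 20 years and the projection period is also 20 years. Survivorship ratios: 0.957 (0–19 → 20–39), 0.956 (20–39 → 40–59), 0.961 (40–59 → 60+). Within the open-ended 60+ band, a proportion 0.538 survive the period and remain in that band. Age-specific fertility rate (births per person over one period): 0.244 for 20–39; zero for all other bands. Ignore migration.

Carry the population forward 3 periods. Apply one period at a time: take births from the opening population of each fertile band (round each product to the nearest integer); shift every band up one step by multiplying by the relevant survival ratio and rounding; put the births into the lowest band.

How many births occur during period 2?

2172

Call the groups 1 to 4, youngest first.
Period 1.
Births: 6700 × 0.244 = 1635
Group 2: 9300 × 0.957 = 8900
Group 3: 6700 × 0.956 = 6405
Group 4: 7100 × 0.961 + 13400 × 0.538 = 6823 + 7209 = 14032
Population now: 0–19=1635, 20–39=8900, 40–59=6405, 60+=14032
Period 2.
Births: 8900 × 0.244 = 2172
Group 2: 1635 × 0.957 = 1565
Group 3: 8900 × 0.956 = 8508
Group 4: 6405 × 0.961 + 14032 × 0.538 = 6155 + 7549 = 13704
Population now: 0–19=2172, 20–39=1565, 40–59=8508, 60+=13704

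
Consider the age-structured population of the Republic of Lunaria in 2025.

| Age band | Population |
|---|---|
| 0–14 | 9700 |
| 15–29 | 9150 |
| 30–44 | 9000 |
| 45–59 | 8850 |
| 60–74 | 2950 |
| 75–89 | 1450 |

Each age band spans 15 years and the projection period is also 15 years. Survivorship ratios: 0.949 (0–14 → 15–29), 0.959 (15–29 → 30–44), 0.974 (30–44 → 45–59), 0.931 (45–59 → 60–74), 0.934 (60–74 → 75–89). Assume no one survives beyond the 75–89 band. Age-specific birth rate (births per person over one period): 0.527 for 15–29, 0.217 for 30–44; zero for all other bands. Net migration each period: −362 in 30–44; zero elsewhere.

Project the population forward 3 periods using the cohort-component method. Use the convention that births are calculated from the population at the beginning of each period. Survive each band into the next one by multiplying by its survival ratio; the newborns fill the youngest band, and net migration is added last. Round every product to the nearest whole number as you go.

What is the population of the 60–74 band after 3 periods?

7629

Period 1.
Births: 9150 × 0.527 = 4822 ; 9000 × 0.217 = 1953 — total 6775
15–29: 9700 × 0.949 = 9205
30–44: 9150 × 0.959 = 8775
45–59: 9000 × 0.974 = 8766
60–74: 8850 × 0.931 = 8239
75–89: 2950 × 0.934 = 2755
Net migration: 30–44 − 362 → 8413
Population now: 0–14=6775, 15–29=9205, 30–44=8413, 45–59=8766, 60–74=8239, 75–89=2755
Period 2.
Births: 9205 × 0.527 = 4851 ; 8413 × 0.217 = 1826 — total 6677
15–29: 6775 × 0.949 = 6429
30–44: 9205 × 0.959 = 8828
45–59: 8413 × 0.974 = 8194
60–74: 8766 × 0.931 = 8161
75–89: 8239 × 0.934 = 7695
Net migration: 30–44 − 362 → 8466
Population now: 0–14=6677, 15–29=6429, 30–44=8466, 45–59=8194, 60–74=8161, 75–89=7695
Period 3.
Births: 6429 × 0.527 = 3388 ; 8466 × 0.217 = 1837 — total 5225
15–29: 6677 × 0.949 = 6336
30–44: 6429 × 0.959 = 6165
45–59: 8466 × 0.974 = 8246
60–74: 8194 × 0.931 = 7629
75–89: 8161 × 0.934 = 7622
Net migration: 30–44 − 362 → 5803
Population now: 0–14=5225, 15–29=6336, 30–44=5803, 45–59=8246, 60–74=7629, 75–89=7622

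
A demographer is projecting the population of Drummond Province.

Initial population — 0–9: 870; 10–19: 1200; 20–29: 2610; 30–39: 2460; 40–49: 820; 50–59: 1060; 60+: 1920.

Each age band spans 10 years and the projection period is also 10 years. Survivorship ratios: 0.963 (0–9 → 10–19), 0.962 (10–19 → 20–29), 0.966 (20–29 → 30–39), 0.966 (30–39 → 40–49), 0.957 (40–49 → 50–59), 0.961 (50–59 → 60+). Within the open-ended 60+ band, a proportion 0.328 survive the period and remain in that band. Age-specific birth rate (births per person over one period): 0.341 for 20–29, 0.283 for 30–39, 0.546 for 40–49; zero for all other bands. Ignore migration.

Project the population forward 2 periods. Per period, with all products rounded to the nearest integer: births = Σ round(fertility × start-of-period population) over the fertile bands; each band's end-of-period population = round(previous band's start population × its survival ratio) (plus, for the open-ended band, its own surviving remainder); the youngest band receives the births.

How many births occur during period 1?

2034

Numbering the groups 1..7 from youngest to oldest:
Period 1:
Births: 2610 × 0.341 = 890, 2460 × 0.283 = 696, 820 × 0.546 = 448 → total 2034
Group 2: 870 × 0.963 = 838
Group 3: 1200 × 0.962 = 1154
Group 4: 2610 × 0.966 = 2521
Group 5: 2460 × 0.966 = 2376
Group 6: 820 × 0.957 = 785
Group 7: 1060 × 0.961 + 1920 × 0.328 = 1019 + 630 = 1649
Population now: 0–9=2034, 10–19=838, 20–29=1154, 30–39=2521, 40–49=2376, 50–59=785, 60+=1649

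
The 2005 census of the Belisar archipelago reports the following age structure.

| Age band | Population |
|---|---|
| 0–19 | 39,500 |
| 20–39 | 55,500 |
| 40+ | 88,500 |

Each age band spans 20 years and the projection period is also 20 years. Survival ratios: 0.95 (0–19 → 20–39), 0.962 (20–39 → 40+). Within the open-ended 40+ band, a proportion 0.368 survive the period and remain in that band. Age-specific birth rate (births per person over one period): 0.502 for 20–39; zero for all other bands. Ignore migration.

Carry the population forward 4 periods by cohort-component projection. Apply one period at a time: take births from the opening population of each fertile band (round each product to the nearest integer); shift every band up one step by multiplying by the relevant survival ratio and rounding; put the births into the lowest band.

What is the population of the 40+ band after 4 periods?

(Bands numbered youngest = 1 to oldest = 3.)
After projecting period 1:
Births: 55500 * 0.502 = 27861
Band 2: 39500 * 0.95 = 37525
Band 3: 55500 * 0.962 + 88500 * 0.368 = 53391 + 32568 = 85959
Population now: 0–19=27861, 20–39=37525, 40+=85959
After projecting period 2:
Births: 37525 * 0.502 = 18838
Band 2: 27861 * 0.95 = 26468
Band 3: 37525 * 0.962 + 85959 * 0.368 = 36099 + 31633 = 67732
Population now: 0–19=18838, 20–39=26468, 40+=67732
After projecting period 3:
Births: 26468 * 0.502 = 13287
Band 2: 18838 * 0.95 = 17896
Band 3: 26468 * 0.962 + 67732 * 0.368 = 25462 + 24925 = 50387
Population now: 0–19=13287, 20–39=17896, 40+=50387
After projecting period 4:
Births: 17896 * 0.502 = 8984
Band 2: 13287 * 0.95 = 12623
Band 3: 17896 * 0.962 + 50387 * 0.368 = 17216 + 18542 = 35758
Population now: 0–19=8984, 20–39=12623, 40+=35758

35758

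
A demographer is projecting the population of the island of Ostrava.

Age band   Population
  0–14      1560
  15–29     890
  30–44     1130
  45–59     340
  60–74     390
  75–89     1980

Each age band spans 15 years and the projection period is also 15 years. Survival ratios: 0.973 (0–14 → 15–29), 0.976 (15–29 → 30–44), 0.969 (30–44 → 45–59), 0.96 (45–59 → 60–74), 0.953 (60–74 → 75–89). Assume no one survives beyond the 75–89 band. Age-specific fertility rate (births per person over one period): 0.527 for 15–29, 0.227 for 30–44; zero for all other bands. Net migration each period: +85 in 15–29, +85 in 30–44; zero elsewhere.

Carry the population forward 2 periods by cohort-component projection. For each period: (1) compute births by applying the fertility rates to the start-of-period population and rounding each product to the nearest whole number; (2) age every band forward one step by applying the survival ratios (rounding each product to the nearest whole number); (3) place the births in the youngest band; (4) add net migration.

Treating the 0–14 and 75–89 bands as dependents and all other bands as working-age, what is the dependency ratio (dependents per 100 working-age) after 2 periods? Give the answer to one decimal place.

Call the groups 1 to 6, youngest first.
Period 1.
Births: 890 × 0.527 = 469, 1130 × 0.227 = 257 ⇒ total 726
Group 2: 1560 × 0.973 = 1518
Group 3: 890 × 0.976 = 869
Group 4: 1130 × 0.969 = 1095
Group 5: 340 × 0.96 = 326
Group 6: 390 × 0.953 = 372
Net migration: Group 2 + 85 → 1603; Group 3 + 85 → 954
Giving 726 / 1603 / 954 / 1095 / 326 / 372.
Period 2.
Births: 1603 × 0.527 = 845, 954 × 0.227 = 217 ⇒ total 1062
Group 2: 726 × 0.973 = 706
Group 3: 1603 × 0.976 = 1565
Group 4: 954 × 0.969 = 924
Group 5: 1095 × 0.96 = 1051
Group 6: 326 × 0.953 = 311
Net migration: Group 2 + 85 → 791; Group 3 + 85 → 1650
Giving 1062 / 791 / 1650 / 924 / 1051 / 311.
Dependents (band 0–14 + band 75–89) = 1062 + 311 = 1373; working-age = 4416; ratio = 1373/4416 × 100 = 31.1

31.1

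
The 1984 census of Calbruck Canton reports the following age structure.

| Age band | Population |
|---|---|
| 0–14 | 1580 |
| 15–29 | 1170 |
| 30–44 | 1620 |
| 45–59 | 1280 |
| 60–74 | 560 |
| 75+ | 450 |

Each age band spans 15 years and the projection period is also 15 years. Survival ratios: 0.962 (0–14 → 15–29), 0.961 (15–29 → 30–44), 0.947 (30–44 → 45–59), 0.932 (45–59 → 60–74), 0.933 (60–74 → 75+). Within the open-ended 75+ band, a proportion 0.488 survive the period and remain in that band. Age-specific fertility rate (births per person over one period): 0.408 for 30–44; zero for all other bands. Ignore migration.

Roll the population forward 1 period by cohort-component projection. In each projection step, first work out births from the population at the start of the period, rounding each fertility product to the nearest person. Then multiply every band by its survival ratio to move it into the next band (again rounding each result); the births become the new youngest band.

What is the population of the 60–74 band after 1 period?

[period 1]
Births: 1620 × 0.408 = 661
15–29: 1580 × 0.962 = 1520
30–44: 1170 × 0.961 = 1124
45–59: 1620 × 0.947 = 1534
60–74: 1280 × 0.932 = 1193
75+: 560 × 0.933 + 450 × 0.488 = 522 + 220 = 742
Giving 661 / 1520 / 1124 / 1534 / 1193 / 742.

1193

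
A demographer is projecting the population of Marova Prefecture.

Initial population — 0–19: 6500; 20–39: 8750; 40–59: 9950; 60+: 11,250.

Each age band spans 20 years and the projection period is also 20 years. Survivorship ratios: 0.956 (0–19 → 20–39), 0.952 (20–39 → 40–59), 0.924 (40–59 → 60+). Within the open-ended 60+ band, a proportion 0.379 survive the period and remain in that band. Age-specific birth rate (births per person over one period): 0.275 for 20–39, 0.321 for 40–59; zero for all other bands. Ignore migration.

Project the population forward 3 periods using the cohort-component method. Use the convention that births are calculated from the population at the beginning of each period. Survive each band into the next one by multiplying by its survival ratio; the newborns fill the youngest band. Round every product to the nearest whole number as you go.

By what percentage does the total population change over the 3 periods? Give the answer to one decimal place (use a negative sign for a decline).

-37.0

[period 1]
Births: 8750 * 0.275 = 2406 ; 9950 * 0.321 = 3194 ⇒ total 5600
20–39: 6500 * 0.956 = 6214
40–59: 8750 * 0.952 = 8330
60+: 9950 * 0.924 + 11250 * 0.379 = 9194 + 4264 = 13458
Giving 5600 / 6214 / 8330 / 13458.
[period 2]
Births: 6214 * 0.275 = 1709 ; 8330 * 0.321 = 2674 ⇒ total 4383
20–39: 5600 * 0.956 = 5354
40–59: 6214 * 0.952 = 5916
60+: 8330 * 0.924 + 13458 * 0.379 = 7697 + 5101 = 12798
Giving 4383 / 5354 / 5916 / 12798.
[period 3]
Births: 5354 * 0.275 = 1472 ; 5916 * 0.321 = 1899 ⇒ total 3371
20–39: 4383 * 0.956 = 4190
40–59: 5354 * 0.952 = 5097
60+: 5916 * 0.924 + 12798 * 0.379 = 5466 + 4850 = 10316
Giving 3371 / 4190 / 5097 / 10316.
Total: 36450 → 22974; change = -13476; percentage change = -37.0%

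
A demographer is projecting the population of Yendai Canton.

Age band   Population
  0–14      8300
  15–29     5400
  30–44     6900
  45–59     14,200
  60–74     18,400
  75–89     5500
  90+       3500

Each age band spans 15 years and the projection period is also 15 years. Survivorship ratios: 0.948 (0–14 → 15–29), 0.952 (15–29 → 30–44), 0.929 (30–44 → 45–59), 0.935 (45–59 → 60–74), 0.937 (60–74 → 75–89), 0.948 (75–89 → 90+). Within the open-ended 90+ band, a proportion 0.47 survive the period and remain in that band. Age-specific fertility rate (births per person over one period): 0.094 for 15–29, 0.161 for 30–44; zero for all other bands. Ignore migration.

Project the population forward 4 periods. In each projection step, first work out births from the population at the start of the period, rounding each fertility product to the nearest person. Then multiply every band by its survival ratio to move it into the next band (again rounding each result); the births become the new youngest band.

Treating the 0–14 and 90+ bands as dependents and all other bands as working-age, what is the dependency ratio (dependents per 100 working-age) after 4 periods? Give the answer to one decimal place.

105.6

(Bands numbered youngest = 1 to oldest = 7.)
— Period 1 —
Births: 5400 × 0.094 = 508 ; 6900 × 0.161 = 1111 ⇒ total 1619
Band 2: 8300 × 0.948 = 7868
Band 3: 5400 × 0.952 = 5141
Band 4: 6900 × 0.929 = 6410
Band 5: 14200 × 0.935 = 13277
Band 6: 18400 × 0.937 = 17241
Band 7: 5500 × 0.948 + 3500 × 0.47 = 5214 + 1645 = 6859
Giving 1619 / 7868 / 5141 / 6410 / 13277 / 17241 / 6859.
— Period 2 —
Births: 7868 × 0.094 = 740 ; 5141 × 0.161 = 828 ⇒ total 1568
Band 2: 1619 × 0.948 = 1535
Band 3: 7868 × 0.952 = 7490
Band 4: 5141 × 0.929 = 4776
Band 5: 6410 × 0.935 = 5993
Band 6: 13277 × 0.937 = 12441
Band 7: 17241 × 0.948 + 6859 × 0.47 = 16344 + 3224 = 19568
Giving 1568 / 1535 / 7490 / 4776 / 5993 / 12441 / 19568.
— Period 3 —
Births: 1535 × 0.094 = 144 ; 7490 × 0.161 = 1206 ⇒ total 1350
Band 2: 1568 × 0.948 = 1486
Band 3: 1535 × 0.952 = 1461
Band 4: 7490 × 0.929 = 6958
Band 5: 4776 × 0.935 = 4466
Band 6: 5993 × 0.937 = 5615
Band 7: 12441 × 0.948 + 19568 × 0.47 = 11794 + 9197 = 20991
Giving 1350 / 1486 / 1461 / 6958 / 4466 / 5615 / 20991.
— Period 4 —
Births: 1486 × 0.094 = 140 ; 1461 × 0.161 = 235 ⇒ total 375
Band 2: 1350 × 0.948 = 1280
Band 3: 1486 × 0.952 = 1415
Band 4: 1461 × 0.929 = 1357
Band 5: 6958 × 0.935 = 6506
Band 6: 4466 × 0.937 = 4185
Band 7: 5615 × 0.948 + 20991 × 0.47 = 5323 + 9866 = 15189
Giving 375 / 1280 / 1415 / 1357 / 6506 / 4185 / 15189.
Dependents (band 0–14 + band 90+) = 375 + 15189 = 15564; working-age = 14743; ratio = 15564/14743 × 100 = 105.6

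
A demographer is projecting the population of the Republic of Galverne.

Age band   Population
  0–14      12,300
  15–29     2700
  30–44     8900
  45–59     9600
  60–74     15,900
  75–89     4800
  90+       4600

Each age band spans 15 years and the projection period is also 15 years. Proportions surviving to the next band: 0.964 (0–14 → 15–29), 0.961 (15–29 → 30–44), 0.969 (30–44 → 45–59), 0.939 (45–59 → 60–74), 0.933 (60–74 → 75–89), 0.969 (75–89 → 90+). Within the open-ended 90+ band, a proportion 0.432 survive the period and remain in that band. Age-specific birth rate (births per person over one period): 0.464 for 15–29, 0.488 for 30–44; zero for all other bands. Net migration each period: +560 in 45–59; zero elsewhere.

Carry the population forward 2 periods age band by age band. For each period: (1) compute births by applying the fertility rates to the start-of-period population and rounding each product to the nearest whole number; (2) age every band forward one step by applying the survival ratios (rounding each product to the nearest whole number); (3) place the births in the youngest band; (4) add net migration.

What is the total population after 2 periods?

— Period 1 —
Births: 2700 × 0.464 = 1253, 8900 × 0.488 = 4343 — total 5596
15–29: 12300 × 0.964 = 11857
30–44: 2700 × 0.961 = 2595
45–59: 8900 × 0.969 = 8624
60–74: 9600 × 0.939 = 9014
75–89: 15900 × 0.933 = 14835
90+: 4800 × 0.969 + 4600 × 0.432 = 4651 + 1987 = 6638
Net migration: 45–59 + 560 → 9184
Population now: 0–14=5596, 15–29=11857, 30–44=2595, 45–59=9184, 60–74=9014, 75–89=14835, 90+=6638
— Period 2 —
Births: 11857 × 0.464 = 5502, 2595 × 0.488 = 1266 — total 6768
15–29: 5596 × 0.964 = 5395
30–44: 11857 × 0.961 = 11395
45–59: 2595 × 0.969 = 2515
60–74: 9184 × 0.939 = 8624
75–89: 9014 × 0.933 = 8410
90+: 14835 × 0.969 + 6638 × 0.432 = 14375 + 2868 = 17243
Net migration: 45–59 + 560 → 3075
Population now: 0–14=6768, 15–29=5395, 30–44=11395, 45–59=3075, 60–74=8624, 75–89=8410, 90+=17243
Total after period 2: 6768 + 5395 + 11395 + 3075 + 8624 + 8410 + 17243 = 60910

60910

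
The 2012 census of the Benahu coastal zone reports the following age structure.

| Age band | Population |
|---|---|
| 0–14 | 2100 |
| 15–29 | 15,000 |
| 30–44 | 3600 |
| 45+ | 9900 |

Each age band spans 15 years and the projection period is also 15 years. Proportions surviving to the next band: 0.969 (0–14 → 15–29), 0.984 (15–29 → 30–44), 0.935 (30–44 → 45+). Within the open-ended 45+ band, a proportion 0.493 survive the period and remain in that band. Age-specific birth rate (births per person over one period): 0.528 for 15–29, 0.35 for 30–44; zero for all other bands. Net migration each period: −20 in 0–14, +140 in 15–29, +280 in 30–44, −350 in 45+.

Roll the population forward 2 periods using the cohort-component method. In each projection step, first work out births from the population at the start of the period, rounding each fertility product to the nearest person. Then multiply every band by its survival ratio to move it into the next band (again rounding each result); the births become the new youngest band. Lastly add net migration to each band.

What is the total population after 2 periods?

(Groups numbered youngest = 1 to oldest = 4.)
[period 1]
Births: 15000 × 0.528 = 7920  |  3600 × 0.35 = 1260 ⇒ total 9180
Group 2: 2100 × 0.969 = 2035
Group 3: 15000 × 0.984 = 14760
Group 4: 3600 × 0.935 + 9900 × 0.493 = 3366 + 4881 = 8247
Net migration: Group 1 − 20 → 9160; Group 2 + 140 → 2175; Group 3 + 280 → 15040; Group 4 − 350 → 7897
Population now: 0–14=9160, 15–29=2175, 30–44=15040, 45+=7897
[period 2]
Births: 2175 × 0.528 = 1148  |  15040 × 0.35 = 5264 ⇒ total 6412
Group 2: 9160 × 0.969 = 8876
Group 3: 2175 × 0.984 = 2140
Group 4: 15040 × 0.935 + 7897 × 0.493 = 14062 + 3893 = 17955
Net migration: Group 1 − 20 → 6392; Group 2 + 140 → 9016; Group 3 + 280 → 2420; Group 4 − 350 → 17605
Population now: 0–14=6392, 15–29=9016, 30–44=2420, 45+=17605
Total after period 2: 6392 + 9016 + 2420 + 17605 = 35433

35433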